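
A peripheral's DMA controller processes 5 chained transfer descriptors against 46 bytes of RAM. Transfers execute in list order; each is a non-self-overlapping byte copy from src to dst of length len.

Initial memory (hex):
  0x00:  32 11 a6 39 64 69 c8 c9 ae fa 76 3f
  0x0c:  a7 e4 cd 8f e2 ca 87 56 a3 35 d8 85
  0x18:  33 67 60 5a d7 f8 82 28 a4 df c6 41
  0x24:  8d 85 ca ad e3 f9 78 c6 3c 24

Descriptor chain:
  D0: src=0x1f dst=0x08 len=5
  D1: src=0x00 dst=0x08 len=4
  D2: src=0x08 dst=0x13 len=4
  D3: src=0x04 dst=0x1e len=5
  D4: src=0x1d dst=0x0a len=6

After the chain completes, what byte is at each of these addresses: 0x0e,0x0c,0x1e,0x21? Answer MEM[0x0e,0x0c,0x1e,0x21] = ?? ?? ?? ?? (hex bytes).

[0] 0x1f->0x08 len=5 : 28 a4 df c6 41
[1] 0x00->0x08 len=4 : 32 11 a6 39
[2] 0x08->0x13 len=4 : 32 11 a6 39
[3] 0x04->0x1e len=5 : 64 69 c8 c9 32
[4] 0x1d->0x0a len=6 : f8 64 69 c8 c9 32
query mem[0x0e]=0xc9, mem[0x0c]=0x69, mem[0x1e]=0x64, mem[0x21]=0xc9

MEM[0x0e,0x0c,0x1e,0x21] = c9 69 64 c9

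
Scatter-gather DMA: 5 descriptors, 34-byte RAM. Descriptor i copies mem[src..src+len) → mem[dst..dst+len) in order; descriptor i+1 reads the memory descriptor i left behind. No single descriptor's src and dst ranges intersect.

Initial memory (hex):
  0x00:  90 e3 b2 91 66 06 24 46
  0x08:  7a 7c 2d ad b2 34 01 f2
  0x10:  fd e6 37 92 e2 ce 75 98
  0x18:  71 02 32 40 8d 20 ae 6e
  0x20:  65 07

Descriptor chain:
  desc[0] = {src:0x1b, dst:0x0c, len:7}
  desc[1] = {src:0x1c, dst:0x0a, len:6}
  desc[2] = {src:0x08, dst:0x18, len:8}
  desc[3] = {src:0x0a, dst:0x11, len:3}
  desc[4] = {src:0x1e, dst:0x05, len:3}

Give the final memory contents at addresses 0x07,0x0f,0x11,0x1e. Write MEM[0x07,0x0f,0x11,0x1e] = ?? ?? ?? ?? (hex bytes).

MEM[0x07,0x0f,0x11,0x1e] = 65 07 8d 65

[0] 0x1b->0x0c len=7 : 40 8d 20 ae 6e 65 07
[1] 0x1c->0x0a len=6 : 8d 20 ae 6e 65 07
[2] 0x08->0x18 len=8 : 7a 7c 8d 20 ae 6e 65 07
[3] 0x0a->0x11 len=3 : 8d 20 ae
[4] 0x1e->0x05 len=3 : 65 07 65
query mem[0x07]=0x65, mem[0x0f]=0x07, mem[0x11]=0x8d, mem[0x1e]=0x65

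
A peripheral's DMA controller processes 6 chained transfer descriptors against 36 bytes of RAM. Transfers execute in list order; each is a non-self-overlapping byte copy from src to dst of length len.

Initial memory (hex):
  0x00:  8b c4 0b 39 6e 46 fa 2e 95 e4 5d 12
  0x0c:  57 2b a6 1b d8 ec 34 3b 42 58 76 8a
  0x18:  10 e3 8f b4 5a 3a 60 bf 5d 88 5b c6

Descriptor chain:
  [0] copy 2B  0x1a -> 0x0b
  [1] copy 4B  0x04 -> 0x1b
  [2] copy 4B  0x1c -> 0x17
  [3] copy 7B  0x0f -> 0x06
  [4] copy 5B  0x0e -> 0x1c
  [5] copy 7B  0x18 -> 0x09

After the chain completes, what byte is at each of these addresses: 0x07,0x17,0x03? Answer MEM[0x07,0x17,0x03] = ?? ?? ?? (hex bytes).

[0] 0x1a->0x0b len=2 : 8f b4
[1] 0x04->0x1b len=4 : 6e 46 fa 2e
[2] 0x1c->0x17 len=4 : 46 fa 2e bf
[3] 0x0f->0x06 len=7 : 1b d8 ec 34 3b 42 58
[4] 0x0e->0x1c len=5 : a6 1b d8 ec 34
[5] 0x18->0x09 len=7 : fa 2e bf 6e a6 1b d8
query mem[0x07]=0xd8, mem[0x17]=0x46, mem[0x03]=0x39

MEM[0x07,0x17,0x03] = d8 46 39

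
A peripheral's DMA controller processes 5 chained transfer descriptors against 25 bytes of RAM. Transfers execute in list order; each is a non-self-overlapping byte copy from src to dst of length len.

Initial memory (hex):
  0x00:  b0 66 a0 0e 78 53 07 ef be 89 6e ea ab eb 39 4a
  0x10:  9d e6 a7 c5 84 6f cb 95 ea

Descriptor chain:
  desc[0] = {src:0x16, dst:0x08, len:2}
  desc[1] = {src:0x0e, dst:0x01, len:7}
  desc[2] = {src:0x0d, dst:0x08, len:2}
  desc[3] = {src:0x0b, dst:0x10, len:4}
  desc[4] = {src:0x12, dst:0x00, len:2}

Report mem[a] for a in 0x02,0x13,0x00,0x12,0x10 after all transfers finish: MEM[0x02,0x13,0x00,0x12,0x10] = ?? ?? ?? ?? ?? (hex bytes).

  after D0: wrote 2B at 0x08 = cb95
  after D1: wrote 7B at 0x01 = 394a9de6a7c584
  after D2: wrote 2B at 0x08 = eb39
  after D3: wrote 4B at 0x10 = eaabeb39
  after D4: wrote 2B at 0x00 = eb39
query mem[0x02]=0x4a, mem[0x13]=0x39, mem[0x00]=0xeb, mem[0x12]=0xeb, mem[0x10]=0xea

MEM[0x02,0x13,0x00,0x12,0x10] = 4a 39 eb eb ea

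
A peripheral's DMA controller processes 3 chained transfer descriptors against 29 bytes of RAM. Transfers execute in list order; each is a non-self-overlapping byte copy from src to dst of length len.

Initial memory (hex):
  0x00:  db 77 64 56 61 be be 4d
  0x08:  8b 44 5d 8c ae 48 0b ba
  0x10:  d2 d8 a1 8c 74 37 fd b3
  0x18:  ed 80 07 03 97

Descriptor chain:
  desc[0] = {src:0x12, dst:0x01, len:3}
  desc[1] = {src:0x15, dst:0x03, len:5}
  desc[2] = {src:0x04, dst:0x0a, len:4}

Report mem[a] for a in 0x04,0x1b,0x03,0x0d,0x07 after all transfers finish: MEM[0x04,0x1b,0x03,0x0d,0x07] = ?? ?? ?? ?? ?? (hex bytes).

MEM[0x04,0x1b,0x03,0x0d,0x07] = fd 03 37 80 80

D0: mem[0x01..0x03] <- [a1 8c 74]
D1: mem[0x03..0x07] <- [37 fd b3 ed 80]
D2: mem[0x0a..0x0d] <- [fd b3 ed 80]
query mem[0x04]=0xfd, mem[0x1b]=0x03, mem[0x03]=0x37, mem[0x0d]=0x80, mem[0x07]=0x80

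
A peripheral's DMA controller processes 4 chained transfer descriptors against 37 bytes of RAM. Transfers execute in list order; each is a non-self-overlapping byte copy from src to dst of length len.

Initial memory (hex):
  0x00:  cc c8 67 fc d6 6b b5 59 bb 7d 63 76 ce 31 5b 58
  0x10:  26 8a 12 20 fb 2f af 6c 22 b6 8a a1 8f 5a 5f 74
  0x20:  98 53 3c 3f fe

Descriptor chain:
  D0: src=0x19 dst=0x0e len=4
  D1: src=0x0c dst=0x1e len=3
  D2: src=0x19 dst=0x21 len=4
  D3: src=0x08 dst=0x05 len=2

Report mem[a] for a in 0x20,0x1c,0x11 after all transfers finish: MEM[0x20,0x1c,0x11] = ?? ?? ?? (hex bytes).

MEM[0x20,0x1c,0x11] = b6 8f 8f

[0] 0x19->0x0e len=4 : b6 8a a1 8f
[1] 0x0c->0x1e len=3 : ce 31 b6
[2] 0x19->0x21 len=4 : b6 8a a1 8f
[3] 0x08->0x05 len=2 : bb 7d
query mem[0x20]=0xb6, mem[0x1c]=0x8f, mem[0x11]=0x8f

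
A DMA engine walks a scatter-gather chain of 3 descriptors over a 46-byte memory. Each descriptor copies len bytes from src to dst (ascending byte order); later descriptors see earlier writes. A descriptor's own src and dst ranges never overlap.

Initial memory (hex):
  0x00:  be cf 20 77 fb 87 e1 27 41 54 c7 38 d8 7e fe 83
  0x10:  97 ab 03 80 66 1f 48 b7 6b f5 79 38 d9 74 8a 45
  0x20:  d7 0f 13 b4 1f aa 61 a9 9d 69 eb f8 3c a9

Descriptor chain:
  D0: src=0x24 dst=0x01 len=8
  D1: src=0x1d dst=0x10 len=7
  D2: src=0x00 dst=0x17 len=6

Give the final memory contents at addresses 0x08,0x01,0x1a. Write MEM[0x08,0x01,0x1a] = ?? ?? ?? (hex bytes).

MEM[0x08,0x01,0x1a] = f8 1f 61

  after D0: wrote 8B at 0x01 = 1faa61a99d69ebf8
  after D1: wrote 7B at 0x10 = 748a45d70f13b4
  after D2: wrote 6B at 0x17 = be1faa61a99d
query mem[0x08]=0xf8, mem[0x01]=0x1f, mem[0x1a]=0x61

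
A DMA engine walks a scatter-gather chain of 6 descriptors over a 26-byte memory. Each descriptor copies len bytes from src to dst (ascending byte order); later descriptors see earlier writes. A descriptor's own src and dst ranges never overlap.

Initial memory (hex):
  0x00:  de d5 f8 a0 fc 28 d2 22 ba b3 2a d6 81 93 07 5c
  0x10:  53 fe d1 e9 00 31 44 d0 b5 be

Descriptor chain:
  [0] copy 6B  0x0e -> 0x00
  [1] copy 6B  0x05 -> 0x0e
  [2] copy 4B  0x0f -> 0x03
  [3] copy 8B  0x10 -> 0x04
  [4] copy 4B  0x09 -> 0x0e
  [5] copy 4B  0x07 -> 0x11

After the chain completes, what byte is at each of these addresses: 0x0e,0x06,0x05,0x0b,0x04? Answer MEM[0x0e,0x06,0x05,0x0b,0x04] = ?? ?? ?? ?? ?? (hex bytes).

MEM[0x0e,0x06,0x05,0x0b,0x04] = 31 b3 ba d0 22

D0: mem[0x00..0x05] <- [07 5c 53 fe d1 e9]
D1: mem[0x0e..0x13] <- [e9 d2 22 ba b3 2a]
D2: mem[0x03..0x06] <- [d2 22 ba b3]
D3: mem[0x04..0x0b] <- [22 ba b3 2a 00 31 44 d0]
D4: mem[0x0e..0x11] <- [31 44 d0 81]
D5: mem[0x11..0x14] <- [2a 00 31 44]
query mem[0x0e]=0x31, mem[0x06]=0xb3, mem[0x05]=0xba, mem[0x0b]=0xd0, mem[0x04]=0x22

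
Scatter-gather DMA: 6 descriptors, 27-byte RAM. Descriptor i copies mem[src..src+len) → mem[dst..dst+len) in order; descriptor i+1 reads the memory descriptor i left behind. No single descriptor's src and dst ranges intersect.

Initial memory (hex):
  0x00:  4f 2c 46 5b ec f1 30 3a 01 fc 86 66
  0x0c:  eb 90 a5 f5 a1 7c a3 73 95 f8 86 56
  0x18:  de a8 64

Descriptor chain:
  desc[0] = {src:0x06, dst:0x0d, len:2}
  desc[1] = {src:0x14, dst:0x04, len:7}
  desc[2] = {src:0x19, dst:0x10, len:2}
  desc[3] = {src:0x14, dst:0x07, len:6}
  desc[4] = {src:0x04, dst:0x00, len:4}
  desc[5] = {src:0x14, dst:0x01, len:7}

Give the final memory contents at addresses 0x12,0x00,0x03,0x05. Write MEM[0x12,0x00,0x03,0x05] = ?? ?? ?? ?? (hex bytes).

MEM[0x12,0x00,0x03,0x05] = a3 95 86 de

D0: mem[0x0d..0x0e] <- [30 3a]
D1: mem[0x04..0x0a] <- [95 f8 86 56 de a8 64]
D2: mem[0x10..0x11] <- [a8 64]
D3: mem[0x07..0x0c] <- [95 f8 86 56 de a8]
D4: mem[0x00..0x03] <- [95 f8 86 95]
D5: mem[0x01..0x07] <- [95 f8 86 56 de a8 64]
query mem[0x12]=0xa3, mem[0x00]=0x95, mem[0x03]=0x86, mem[0x05]=0xde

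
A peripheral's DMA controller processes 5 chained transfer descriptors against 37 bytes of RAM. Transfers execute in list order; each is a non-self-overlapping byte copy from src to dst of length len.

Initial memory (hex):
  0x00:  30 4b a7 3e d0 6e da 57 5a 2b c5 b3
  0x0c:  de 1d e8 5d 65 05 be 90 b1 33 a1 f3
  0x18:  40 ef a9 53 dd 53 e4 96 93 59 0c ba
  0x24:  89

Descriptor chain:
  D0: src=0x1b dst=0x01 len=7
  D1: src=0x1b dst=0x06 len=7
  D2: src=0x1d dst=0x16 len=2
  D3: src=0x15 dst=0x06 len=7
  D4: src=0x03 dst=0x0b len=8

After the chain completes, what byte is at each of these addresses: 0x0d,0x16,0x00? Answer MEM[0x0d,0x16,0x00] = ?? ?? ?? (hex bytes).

MEM[0x0d,0x16,0x00] = 96 53 30

[0] 0x1b->0x01 len=7 : 53 dd 53 e4 96 93 59
[1] 0x1b->0x06 len=7 : 53 dd 53 e4 96 93 59
[2] 0x1d->0x16 len=2 : 53 e4
[3] 0x15->0x06 len=7 : 33 53 e4 40 ef a9 53
[4] 0x03->0x0b len=8 : 53 e4 96 33 53 e4 40 ef
query mem[0x0d]=0x96, mem[0x16]=0x53, mem[0x00]=0x30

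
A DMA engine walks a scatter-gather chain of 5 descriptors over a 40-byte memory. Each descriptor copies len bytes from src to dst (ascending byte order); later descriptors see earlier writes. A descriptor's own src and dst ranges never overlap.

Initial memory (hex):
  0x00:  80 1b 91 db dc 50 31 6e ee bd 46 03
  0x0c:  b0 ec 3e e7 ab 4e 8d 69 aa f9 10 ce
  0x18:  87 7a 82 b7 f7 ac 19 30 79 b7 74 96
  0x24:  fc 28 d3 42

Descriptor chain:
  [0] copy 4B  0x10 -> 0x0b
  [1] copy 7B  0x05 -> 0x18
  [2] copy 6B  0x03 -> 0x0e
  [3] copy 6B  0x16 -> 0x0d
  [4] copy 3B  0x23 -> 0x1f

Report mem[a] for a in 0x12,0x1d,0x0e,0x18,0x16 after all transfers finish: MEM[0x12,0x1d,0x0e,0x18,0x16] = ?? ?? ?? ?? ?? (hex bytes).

MEM[0x12,0x1d,0x0e,0x18,0x16] = ee 46 ce 50 10

D0: mem[0x0b..0x0e] <- [ab 4e 8d 69]
D1: mem[0x18..0x1e] <- [50 31 6e ee bd 46 ab]
D2: mem[0x0e..0x13] <- [db dc 50 31 6e ee]
D3: mem[0x0d..0x12] <- [10 ce 50 31 6e ee]
D4: mem[0x1f..0x21] <- [96 fc 28]
query mem[0x12]=0xee, mem[0x1d]=0x46, mem[0x0e]=0xce, mem[0x18]=0x50, mem[0x16]=0x10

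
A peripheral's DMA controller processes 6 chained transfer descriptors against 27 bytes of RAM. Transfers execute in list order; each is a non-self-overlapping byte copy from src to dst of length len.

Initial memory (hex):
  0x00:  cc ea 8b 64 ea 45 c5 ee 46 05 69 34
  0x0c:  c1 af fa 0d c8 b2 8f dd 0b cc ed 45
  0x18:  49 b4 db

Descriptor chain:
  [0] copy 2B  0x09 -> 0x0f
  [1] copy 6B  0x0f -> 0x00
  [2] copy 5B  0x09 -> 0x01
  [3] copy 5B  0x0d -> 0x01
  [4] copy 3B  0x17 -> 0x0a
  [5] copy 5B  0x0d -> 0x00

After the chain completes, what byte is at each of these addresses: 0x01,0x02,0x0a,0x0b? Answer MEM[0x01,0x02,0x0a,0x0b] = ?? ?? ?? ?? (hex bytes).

MEM[0x01,0x02,0x0a,0x0b] = fa 05 45 49

D0: mem[0x0f..0x10] <- [05 69]
D1: mem[0x00..0x05] <- [05 69 b2 8f dd 0b]
D2: mem[0x01..0x05] <- [05 69 34 c1 af]
D3: mem[0x01..0x05] <- [af fa 05 69 b2]
D4: mem[0x0a..0x0c] <- [45 49 b4]
D5: mem[0x00..0x04] <- [af fa 05 69 b2]
query mem[0x01]=0xfa, mem[0x02]=0x05, mem[0x0a]=0x45, mem[0x0b]=0x49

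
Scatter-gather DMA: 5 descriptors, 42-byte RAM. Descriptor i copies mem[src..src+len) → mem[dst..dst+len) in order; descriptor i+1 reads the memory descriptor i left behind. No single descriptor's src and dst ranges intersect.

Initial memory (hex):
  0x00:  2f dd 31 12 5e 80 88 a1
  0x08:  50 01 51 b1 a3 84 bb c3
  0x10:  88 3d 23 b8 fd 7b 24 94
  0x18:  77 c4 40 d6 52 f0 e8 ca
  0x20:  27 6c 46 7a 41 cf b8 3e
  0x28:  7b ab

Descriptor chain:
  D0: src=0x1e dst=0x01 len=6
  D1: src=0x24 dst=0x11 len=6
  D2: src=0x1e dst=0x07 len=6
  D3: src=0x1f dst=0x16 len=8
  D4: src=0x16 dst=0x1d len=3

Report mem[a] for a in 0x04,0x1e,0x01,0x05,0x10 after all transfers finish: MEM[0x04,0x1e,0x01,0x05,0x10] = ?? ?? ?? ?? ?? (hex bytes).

  after D0: wrote 6B at 0x01 = e8ca276c467a
  after D1: wrote 6B at 0x11 = 41cfb83e7bab
  after D2: wrote 6B at 0x07 = e8ca276c467a
  after D3: wrote 8B at 0x16 = ca276c467a41cfb8
  after D4: wrote 3B at 0x1d = ca276c
query mem[0x04]=0x6c, mem[0x1e]=0x27, mem[0x01]=0xe8, mem[0x05]=0x46, mem[0x10]=0x88

MEM[0x04,0x1e,0x01,0x05,0x10] = 6c 27 e8 46 88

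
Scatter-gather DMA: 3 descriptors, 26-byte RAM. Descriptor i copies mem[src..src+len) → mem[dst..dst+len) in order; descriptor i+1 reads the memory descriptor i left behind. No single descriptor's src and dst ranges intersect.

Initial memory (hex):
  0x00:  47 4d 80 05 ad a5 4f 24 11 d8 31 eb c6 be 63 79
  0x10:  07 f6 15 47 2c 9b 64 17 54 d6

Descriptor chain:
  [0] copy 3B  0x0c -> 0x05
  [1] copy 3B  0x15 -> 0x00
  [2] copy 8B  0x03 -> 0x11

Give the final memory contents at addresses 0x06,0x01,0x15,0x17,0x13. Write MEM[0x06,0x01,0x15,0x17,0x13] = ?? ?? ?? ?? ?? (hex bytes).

MEM[0x06,0x01,0x15,0x17,0x13] = be 64 63 d8 c6

D0: mem[0x05..0x07] <- [c6 be 63]
D1: mem[0x00..0x02] <- [9b 64 17]
D2: mem[0x11..0x18] <- [05 ad c6 be 63 11 d8 31]
query mem[0x06]=0xbe, mem[0x01]=0x64, mem[0x15]=0x63, mem[0x17]=0xd8, mem[0x13]=0xc6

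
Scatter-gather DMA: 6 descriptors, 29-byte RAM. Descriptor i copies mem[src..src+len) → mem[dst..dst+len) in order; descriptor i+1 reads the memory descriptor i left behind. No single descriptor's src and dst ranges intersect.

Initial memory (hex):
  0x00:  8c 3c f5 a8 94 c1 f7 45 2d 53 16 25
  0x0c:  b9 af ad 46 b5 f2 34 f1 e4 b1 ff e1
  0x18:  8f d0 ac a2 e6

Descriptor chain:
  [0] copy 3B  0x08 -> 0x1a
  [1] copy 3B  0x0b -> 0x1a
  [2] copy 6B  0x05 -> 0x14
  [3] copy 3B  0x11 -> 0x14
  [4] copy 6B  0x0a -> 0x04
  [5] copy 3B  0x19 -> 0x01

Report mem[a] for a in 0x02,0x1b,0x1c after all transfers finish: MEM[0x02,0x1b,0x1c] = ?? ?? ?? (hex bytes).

MEM[0x02,0x1b,0x1c] = 25 b9 af

[0] 0x08->0x1a len=3 : 2d 53 16
[1] 0x0b->0x1a len=3 : 25 b9 af
[2] 0x05->0x14 len=6 : c1 f7 45 2d 53 16
[3] 0x11->0x14 len=3 : f2 34 f1
[4] 0x0a->0x04 len=6 : 16 25 b9 af ad 46
[5] 0x19->0x01 len=3 : 16 25 b9
query mem[0x02]=0x25, mem[0x1b]=0xb9, mem[0x1c]=0xaf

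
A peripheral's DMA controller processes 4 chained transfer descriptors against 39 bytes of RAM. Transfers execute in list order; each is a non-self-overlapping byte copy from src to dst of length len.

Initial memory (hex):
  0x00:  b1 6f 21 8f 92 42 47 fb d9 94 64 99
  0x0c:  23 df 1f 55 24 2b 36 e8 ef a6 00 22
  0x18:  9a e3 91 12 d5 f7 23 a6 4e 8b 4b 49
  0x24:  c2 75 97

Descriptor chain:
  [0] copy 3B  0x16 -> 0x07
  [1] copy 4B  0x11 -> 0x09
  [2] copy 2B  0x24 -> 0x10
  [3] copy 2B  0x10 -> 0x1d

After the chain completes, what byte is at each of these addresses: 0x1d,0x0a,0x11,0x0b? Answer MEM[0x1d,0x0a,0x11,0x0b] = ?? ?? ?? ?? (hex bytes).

  after D0: wrote 3B at 0x07 = 00229a
  after D1: wrote 4B at 0x09 = 2b36e8ef
  after D2: wrote 2B at 0x10 = c275
  after D3: wrote 2B at 0x1d = c275
query mem[0x1d]=0xc2, mem[0x0a]=0x36, mem[0x11]=0x75, mem[0x0b]=0xe8

MEM[0x1d,0x0a,0x11,0x0b] = c2 36 75 e8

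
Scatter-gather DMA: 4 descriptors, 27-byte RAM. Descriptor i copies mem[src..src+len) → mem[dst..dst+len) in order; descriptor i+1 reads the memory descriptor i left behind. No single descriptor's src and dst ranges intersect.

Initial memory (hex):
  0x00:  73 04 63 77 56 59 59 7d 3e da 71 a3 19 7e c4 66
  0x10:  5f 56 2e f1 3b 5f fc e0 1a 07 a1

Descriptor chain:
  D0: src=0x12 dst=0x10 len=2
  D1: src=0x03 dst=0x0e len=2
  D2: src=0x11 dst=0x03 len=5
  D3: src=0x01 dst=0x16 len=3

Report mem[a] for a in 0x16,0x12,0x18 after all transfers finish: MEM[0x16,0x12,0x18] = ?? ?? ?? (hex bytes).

MEM[0x16,0x12,0x18] = 04 2e f1

#0 dst[0x10+2] := {0x2e,0xf1}
#1 dst[0x0e+2] := {0x77,0x56}
#2 dst[0x03+5] := {0xf1,0x2e,0xf1,0x3b,0x5f}
#3 dst[0x16+3] := {0x04,0x63,0xf1}
query mem[0x16]=0x04, mem[0x12]=0x2e, mem[0x18]=0xf1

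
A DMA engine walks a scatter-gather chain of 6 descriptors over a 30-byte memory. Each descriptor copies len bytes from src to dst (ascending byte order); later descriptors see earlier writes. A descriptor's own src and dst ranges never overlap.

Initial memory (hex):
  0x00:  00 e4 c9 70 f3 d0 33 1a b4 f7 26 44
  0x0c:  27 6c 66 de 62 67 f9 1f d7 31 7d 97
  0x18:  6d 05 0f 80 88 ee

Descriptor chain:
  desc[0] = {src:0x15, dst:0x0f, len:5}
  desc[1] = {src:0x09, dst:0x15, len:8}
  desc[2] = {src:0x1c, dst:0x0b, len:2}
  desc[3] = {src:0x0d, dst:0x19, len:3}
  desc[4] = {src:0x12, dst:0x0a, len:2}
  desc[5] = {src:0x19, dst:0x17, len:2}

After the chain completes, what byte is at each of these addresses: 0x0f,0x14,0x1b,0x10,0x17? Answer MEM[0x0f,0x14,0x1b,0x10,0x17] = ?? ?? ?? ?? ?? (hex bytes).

MEM[0x0f,0x14,0x1b,0x10,0x17] = 31 d7 31 7d 6c

  after D0: wrote 5B at 0x0f = 317d976d05
  after D1: wrote 8B at 0x15 = f72644276c66317d
  after D2: wrote 2B at 0x0b = 7dee
  after D3: wrote 3B at 0x19 = 6c6631
  after D4: wrote 2B at 0x0a = 6d05
  after D5: wrote 2B at 0x17 = 6c66
query mem[0x0f]=0x31, mem[0x14]=0xd7, mem[0x1b]=0x31, mem[0x10]=0x7d, mem[0x17]=0x6c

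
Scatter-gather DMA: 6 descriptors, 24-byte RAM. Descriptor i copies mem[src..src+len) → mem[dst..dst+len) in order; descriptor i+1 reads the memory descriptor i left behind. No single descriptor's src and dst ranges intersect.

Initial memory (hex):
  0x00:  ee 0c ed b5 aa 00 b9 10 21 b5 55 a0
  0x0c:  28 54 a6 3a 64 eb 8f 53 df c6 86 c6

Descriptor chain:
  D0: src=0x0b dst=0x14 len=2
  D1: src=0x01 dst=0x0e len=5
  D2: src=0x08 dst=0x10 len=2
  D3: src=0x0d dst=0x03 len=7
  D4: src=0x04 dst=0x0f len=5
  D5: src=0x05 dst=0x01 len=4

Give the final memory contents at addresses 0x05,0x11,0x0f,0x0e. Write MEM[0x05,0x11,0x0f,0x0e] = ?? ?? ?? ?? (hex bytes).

D0: mem[0x14..0x15] <- [a0 28]
D1: mem[0x0e..0x12] <- [0c ed b5 aa 00]
D2: mem[0x10..0x11] <- [21 b5]
D3: mem[0x03..0x09] <- [54 0c ed 21 b5 00 53]
D4: mem[0x0f..0x13] <- [0c ed 21 b5 00]
D5: mem[0x01..0x04] <- [ed 21 b5 00]
query mem[0x05]=0xed, mem[0x11]=0x21, mem[0x0f]=0x0c, mem[0x0e]=0x0c

MEM[0x05,0x11,0x0f,0x0e] = ed 21 0c 0c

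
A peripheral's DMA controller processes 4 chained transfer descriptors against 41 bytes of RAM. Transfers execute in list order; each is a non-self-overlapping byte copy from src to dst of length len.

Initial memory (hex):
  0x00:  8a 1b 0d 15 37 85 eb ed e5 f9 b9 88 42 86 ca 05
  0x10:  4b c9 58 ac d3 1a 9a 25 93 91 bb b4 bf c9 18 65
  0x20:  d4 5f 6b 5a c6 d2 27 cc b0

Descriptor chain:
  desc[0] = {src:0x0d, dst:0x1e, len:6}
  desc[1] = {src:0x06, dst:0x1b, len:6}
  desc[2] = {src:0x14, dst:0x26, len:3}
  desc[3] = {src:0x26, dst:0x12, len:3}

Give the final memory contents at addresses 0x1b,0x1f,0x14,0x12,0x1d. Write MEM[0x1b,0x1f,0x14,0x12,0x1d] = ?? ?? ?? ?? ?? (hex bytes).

MEM[0x1b,0x1f,0x14,0x12,0x1d] = eb b9 9a d3 e5

D0: mem[0x1e..0x23] <- [86 ca 05 4b c9 58]
D1: mem[0x1b..0x20] <- [eb ed e5 f9 b9 88]
D2: mem[0x26..0x28] <- [d3 1a 9a]
D3: mem[0x12..0x14] <- [d3 1a 9a]
query mem[0x1b]=0xeb, mem[0x1f]=0xb9, mem[0x14]=0x9a, mem[0x12]=0xd3, mem[0x1d]=0xe5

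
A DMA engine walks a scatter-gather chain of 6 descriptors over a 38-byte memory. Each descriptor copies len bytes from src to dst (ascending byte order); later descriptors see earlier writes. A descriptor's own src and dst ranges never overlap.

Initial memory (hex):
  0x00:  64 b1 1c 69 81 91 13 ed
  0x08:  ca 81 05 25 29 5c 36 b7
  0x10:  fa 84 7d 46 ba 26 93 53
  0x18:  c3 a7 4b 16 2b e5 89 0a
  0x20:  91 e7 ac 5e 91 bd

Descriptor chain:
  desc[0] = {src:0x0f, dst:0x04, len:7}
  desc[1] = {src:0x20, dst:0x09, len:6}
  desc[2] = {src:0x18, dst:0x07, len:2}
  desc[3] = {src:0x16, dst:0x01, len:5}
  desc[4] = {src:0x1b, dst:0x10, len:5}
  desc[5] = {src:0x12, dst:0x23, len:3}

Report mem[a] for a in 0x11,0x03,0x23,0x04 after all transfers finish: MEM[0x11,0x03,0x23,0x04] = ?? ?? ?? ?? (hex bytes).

MEM[0x11,0x03,0x23,0x04] = 2b c3 e5 a7

[0] 0x0f->0x04 len=7 : b7 fa 84 7d 46 ba 26
[1] 0x20->0x09 len=6 : 91 e7 ac 5e 91 bd
[2] 0x18->0x07 len=2 : c3 a7
[3] 0x16->0x01 len=5 : 93 53 c3 a7 4b
[4] 0x1b->0x10 len=5 : 16 2b e5 89 0a
[5] 0x12->0x23 len=3 : e5 89 0a
query mem[0x11]=0x2b, mem[0x03]=0xc3, mem[0x23]=0xe5, mem[0x04]=0xa7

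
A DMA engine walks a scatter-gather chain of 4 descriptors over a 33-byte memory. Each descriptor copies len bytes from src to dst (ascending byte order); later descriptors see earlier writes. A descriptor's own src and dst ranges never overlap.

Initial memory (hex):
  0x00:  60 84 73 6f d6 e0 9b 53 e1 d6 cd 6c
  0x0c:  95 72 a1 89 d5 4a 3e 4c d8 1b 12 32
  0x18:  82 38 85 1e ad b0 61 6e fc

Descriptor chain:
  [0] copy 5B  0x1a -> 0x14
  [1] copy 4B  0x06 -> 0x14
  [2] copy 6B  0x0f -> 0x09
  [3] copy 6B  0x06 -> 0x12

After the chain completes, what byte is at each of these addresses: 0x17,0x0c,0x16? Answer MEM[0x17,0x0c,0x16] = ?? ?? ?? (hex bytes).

MEM[0x17,0x0c,0x16] = 4a 3e d5

[0] 0x1a->0x14 len=5 : 85 1e ad b0 61
[1] 0x06->0x14 len=4 : 9b 53 e1 d6
[2] 0x0f->0x09 len=6 : 89 d5 4a 3e 4c 9b
[3] 0x06->0x12 len=6 : 9b 53 e1 89 d5 4a
query mem[0x17]=0x4a, mem[0x0c]=0x3e, mem[0x16]=0xd5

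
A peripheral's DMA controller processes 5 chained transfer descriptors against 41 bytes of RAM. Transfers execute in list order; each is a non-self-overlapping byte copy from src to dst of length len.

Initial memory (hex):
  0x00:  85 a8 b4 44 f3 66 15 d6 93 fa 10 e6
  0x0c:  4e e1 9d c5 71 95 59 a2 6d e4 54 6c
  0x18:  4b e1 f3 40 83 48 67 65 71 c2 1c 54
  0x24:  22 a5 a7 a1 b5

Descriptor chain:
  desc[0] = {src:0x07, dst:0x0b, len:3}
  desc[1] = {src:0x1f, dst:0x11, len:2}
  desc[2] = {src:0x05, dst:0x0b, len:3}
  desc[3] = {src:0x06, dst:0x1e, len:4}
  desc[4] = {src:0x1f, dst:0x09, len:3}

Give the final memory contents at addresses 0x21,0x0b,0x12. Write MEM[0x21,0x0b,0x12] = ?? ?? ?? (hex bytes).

MEM[0x21,0x0b,0x12] = fa fa 71

#0 dst[0x0b+3] := {0xd6,0x93,0xfa}
#1 dst[0x11+2] := {0x65,0x71}
#2 dst[0x0b+3] := {0x66,0x15,0xd6}
#3 dst[0x1e+4] := {0x15,0xd6,0x93,0xfa}
#4 dst[0x09+3] := {0xd6,0x93,0xfa}
query mem[0x21]=0xfa, mem[0x0b]=0xfa, mem[0x12]=0x71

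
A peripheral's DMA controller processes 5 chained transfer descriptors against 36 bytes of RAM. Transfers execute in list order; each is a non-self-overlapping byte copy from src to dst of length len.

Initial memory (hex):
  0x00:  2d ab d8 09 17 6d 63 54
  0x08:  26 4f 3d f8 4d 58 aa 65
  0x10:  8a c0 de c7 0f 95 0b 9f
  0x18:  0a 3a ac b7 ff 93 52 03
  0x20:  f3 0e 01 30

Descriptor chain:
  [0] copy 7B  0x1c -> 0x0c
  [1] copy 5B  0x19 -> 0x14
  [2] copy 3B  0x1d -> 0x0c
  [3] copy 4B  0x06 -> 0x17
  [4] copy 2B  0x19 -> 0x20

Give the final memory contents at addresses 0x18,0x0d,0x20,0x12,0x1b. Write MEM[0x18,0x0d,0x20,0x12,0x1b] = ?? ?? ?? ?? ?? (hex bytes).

D0: mem[0x0c..0x12] <- [ff 93 52 03 f3 0e 01]
D1: mem[0x14..0x18] <- [3a ac b7 ff 93]
D2: mem[0x0c..0x0e] <- [93 52 03]
D3: mem[0x17..0x1a] <- [63 54 26 4f]
D4: mem[0x20..0x21] <- [26 4f]
query mem[0x18]=0x54, mem[0x0d]=0x52, mem[0x20]=0x26, mem[0x12]=0x01, mem[0x1b]=0xb7

MEM[0x18,0x0d,0x20,0x12,0x1b] = 54 52 26 01 b7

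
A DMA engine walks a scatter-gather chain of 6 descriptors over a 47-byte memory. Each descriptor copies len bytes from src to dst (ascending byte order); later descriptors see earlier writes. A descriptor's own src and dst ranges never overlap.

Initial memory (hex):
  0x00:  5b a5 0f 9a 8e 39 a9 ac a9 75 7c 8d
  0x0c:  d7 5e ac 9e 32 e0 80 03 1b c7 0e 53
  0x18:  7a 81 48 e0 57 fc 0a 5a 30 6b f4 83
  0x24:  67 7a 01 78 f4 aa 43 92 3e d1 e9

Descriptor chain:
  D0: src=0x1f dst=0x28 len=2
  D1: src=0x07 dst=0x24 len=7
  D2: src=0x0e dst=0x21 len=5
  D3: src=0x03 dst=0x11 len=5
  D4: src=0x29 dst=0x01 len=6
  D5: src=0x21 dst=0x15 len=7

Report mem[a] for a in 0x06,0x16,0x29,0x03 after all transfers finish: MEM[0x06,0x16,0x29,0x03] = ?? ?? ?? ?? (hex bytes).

D0: mem[0x28..0x29] <- [5a 30]
D1: mem[0x24..0x2a] <- [ac a9 75 7c 8d d7 5e]
D2: mem[0x21..0x25] <- [ac 9e 32 e0 80]
D3: mem[0x11..0x15] <- [9a 8e 39 a9 ac]
D4: mem[0x01..0x06] <- [d7 5e 92 3e d1 e9]
D5: mem[0x15..0x1b] <- [ac 9e 32 e0 80 75 7c]
query mem[0x06]=0xe9, mem[0x16]=0x9e, mem[0x29]=0xd7, mem[0x03]=0x92

MEM[0x06,0x16,0x29,0x03] = e9 9e d7 92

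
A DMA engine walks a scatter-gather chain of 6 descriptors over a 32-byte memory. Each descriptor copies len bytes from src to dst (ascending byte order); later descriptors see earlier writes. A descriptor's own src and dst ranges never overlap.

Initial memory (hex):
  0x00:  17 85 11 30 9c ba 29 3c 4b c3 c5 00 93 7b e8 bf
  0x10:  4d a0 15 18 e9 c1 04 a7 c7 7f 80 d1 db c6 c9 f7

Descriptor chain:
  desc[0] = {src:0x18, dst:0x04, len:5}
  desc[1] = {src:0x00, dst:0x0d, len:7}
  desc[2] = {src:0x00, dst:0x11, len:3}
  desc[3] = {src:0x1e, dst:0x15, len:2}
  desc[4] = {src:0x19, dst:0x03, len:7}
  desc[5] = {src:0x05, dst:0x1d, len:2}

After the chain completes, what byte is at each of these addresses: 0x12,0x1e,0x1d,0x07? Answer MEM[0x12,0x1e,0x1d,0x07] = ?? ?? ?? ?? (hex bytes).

MEM[0x12,0x1e,0x1d,0x07] = 85 db d1 c6

#0 dst[0x04+5] := {0xc7,0x7f,0x80,0xd1,0xdb}
#1 dst[0x0d+7] := {0x17,0x85,0x11,0x30,0xc7,0x7f,0x80}
#2 dst[0x11+3] := {0x17,0x85,0x11}
#3 dst[0x15+2] := {0xc9,0xf7}
#4 dst[0x03+7] := {0x7f,0x80,0xd1,0xdb,0xc6,0xc9,0xf7}
#5 dst[0x1d+2] := {0xd1,0xdb}
query mem[0x12]=0x85, mem[0x1e]=0xdb, mem[0x1d]=0xd1, mem[0x07]=0xc6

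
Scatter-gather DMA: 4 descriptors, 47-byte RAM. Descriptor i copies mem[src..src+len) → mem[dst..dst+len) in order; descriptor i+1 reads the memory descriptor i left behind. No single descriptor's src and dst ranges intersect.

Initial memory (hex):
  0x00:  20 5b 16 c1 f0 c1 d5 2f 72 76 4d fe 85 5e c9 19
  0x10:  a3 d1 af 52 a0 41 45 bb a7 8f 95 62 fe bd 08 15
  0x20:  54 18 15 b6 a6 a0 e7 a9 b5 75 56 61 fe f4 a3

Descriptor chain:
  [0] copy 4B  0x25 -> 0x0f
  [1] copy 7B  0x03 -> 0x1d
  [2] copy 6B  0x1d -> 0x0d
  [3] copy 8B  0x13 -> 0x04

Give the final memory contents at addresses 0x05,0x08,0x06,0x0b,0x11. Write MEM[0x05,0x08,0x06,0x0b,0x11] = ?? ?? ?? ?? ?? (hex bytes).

[0] 0x25->0x0f len=4 : a0 e7 a9 b5
[1] 0x03->0x1d len=7 : c1 f0 c1 d5 2f 72 76
[2] 0x1d->0x0d len=6 : c1 f0 c1 d5 2f 72
[3] 0x13->0x04 len=8 : 52 a0 41 45 bb a7 8f 95
query mem[0x05]=0xa0, mem[0x08]=0xbb, mem[0x06]=0x41, mem[0x0b]=0x95, mem[0x11]=0x2f

MEM[0x05,0x08,0x06,0x0b,0x11] = a0 bb 41 95 2f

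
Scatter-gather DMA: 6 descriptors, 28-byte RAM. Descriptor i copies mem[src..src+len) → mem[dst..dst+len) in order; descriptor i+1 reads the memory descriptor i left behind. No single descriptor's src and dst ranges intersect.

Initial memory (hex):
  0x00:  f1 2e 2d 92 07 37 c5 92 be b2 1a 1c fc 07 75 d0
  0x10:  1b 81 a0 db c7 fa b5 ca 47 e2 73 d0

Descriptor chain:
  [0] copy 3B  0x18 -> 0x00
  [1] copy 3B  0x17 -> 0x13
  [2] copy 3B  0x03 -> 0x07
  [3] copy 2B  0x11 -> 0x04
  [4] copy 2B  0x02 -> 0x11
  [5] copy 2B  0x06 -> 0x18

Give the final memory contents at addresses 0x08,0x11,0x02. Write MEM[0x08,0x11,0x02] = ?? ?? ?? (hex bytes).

MEM[0x08,0x11,0x02] = 07 73 73

  after D0: wrote 3B at 0x00 = 47e273
  after D1: wrote 3B at 0x13 = ca47e2
  after D2: wrote 3B at 0x07 = 920737
  after D3: wrote 2B at 0x04 = 81a0
  after D4: wrote 2B at 0x11 = 7392
  after D5: wrote 2B at 0x18 = c592
query mem[0x08]=0x07, mem[0x11]=0x73, mem[0x02]=0x73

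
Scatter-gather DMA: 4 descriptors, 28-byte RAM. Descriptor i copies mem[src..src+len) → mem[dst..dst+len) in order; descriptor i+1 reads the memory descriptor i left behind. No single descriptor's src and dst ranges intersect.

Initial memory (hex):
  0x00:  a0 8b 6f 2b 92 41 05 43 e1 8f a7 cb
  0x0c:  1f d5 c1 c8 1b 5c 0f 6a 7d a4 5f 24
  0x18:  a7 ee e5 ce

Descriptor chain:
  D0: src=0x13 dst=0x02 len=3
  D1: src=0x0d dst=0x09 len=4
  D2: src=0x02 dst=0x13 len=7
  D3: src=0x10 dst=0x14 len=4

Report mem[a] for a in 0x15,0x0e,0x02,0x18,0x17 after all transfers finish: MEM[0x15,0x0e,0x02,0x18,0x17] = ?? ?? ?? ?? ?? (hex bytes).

MEM[0x15,0x0e,0x02,0x18,0x17] = 5c c1 6a 43 6a

D0: mem[0x02..0x04] <- [6a 7d a4]
D1: mem[0x09..0x0c] <- [d5 c1 c8 1b]
D2: mem[0x13..0x19] <- [6a 7d a4 41 05 43 e1]
D3: mem[0x14..0x17] <- [1b 5c 0f 6a]
query mem[0x15]=0x5c, mem[0x0e]=0xc1, mem[0x02]=0x6a, mem[0x18]=0x43, mem[0x17]=0x6a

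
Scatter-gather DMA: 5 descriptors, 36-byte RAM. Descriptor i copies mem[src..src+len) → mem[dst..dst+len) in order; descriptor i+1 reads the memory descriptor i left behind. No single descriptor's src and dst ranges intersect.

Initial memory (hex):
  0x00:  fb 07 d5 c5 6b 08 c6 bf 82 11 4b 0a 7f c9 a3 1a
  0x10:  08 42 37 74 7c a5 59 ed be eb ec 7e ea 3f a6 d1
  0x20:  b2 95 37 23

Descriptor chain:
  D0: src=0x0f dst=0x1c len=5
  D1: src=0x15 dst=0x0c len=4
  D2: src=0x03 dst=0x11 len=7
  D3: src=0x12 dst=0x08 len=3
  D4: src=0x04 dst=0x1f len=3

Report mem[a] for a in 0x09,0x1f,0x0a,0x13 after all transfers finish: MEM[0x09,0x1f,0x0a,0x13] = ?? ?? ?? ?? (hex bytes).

D0: mem[0x1c..0x20] <- [1a 08 42 37 74]
D1: mem[0x0c..0x0f] <- [a5 59 ed be]
D2: mem[0x11..0x17] <- [c5 6b 08 c6 bf 82 11]
D3: mem[0x08..0x0a] <- [6b 08 c6]
D4: mem[0x1f..0x21] <- [6b 08 c6]
query mem[0x09]=0x08, mem[0x1f]=0x6b, mem[0x0a]=0xc6, mem[0x13]=0x08

MEM[0x09,0x1f,0x0a,0x13] = 08 6b c6 08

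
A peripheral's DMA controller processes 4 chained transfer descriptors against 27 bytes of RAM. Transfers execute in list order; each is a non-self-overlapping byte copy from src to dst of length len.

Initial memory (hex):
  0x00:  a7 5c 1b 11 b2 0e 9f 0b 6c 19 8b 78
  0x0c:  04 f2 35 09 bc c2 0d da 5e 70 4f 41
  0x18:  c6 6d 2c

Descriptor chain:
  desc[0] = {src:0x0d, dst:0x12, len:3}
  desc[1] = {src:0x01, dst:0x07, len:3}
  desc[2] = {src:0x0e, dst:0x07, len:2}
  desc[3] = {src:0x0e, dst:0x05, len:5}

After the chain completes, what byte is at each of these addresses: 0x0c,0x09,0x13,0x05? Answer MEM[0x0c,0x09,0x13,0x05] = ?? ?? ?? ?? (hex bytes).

[0] 0x0d->0x12 len=3 : f2 35 09
[1] 0x01->0x07 len=3 : 5c 1b 11
[2] 0x0e->0x07 len=2 : 35 09
[3] 0x0e->0x05 len=5 : 35 09 bc c2 f2
query mem[0x0c]=0x04, mem[0x09]=0xf2, mem[0x13]=0x35, mem[0x05]=0x35

MEM[0x0c,0x09,0x13,0x05] = 04 f2 35 35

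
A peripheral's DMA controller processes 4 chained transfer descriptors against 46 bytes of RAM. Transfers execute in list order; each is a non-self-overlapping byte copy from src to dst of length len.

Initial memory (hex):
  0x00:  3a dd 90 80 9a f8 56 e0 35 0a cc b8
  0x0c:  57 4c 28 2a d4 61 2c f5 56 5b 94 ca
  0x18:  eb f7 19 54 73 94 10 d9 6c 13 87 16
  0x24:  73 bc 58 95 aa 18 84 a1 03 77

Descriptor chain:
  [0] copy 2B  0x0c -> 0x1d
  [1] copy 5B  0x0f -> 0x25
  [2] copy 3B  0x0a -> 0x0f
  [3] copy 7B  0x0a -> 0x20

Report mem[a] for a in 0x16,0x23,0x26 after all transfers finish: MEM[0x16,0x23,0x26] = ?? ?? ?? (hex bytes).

  after D0: wrote 2B at 0x1d = 574c
  after D1: wrote 5B at 0x25 = 2ad4612cf5
  after D2: wrote 3B at 0x0f = ccb857
  after D3: wrote 7B at 0x20 = ccb8574c28ccb8
query mem[0x16]=0x94, mem[0x23]=0x4c, mem[0x26]=0xb8

MEM[0x16,0x23,0x26] = 94 4c b8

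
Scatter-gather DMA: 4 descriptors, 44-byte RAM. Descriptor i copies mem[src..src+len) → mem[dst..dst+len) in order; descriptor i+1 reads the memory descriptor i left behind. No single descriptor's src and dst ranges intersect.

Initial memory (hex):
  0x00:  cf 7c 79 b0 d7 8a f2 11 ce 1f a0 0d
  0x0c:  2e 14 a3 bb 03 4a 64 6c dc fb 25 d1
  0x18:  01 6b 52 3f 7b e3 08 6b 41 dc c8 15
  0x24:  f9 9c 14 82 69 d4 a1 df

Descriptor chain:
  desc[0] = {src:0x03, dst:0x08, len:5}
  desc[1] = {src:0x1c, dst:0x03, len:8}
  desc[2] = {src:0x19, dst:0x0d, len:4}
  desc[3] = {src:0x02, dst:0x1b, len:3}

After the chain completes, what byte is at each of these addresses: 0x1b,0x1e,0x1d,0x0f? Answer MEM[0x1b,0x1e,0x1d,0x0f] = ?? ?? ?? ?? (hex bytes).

MEM[0x1b,0x1e,0x1d,0x0f] = 79 08 e3 3f

  after D0: wrote 5B at 0x08 = b0d78af211
  after D1: wrote 8B at 0x03 = 7be3086b41dcc815
  after D2: wrote 4B at 0x0d = 6b523f7b
  after D3: wrote 3B at 0x1b = 797be3
query mem[0x1b]=0x79, mem[0x1e]=0x08, mem[0x1d]=0xe3, mem[0x0f]=0x3f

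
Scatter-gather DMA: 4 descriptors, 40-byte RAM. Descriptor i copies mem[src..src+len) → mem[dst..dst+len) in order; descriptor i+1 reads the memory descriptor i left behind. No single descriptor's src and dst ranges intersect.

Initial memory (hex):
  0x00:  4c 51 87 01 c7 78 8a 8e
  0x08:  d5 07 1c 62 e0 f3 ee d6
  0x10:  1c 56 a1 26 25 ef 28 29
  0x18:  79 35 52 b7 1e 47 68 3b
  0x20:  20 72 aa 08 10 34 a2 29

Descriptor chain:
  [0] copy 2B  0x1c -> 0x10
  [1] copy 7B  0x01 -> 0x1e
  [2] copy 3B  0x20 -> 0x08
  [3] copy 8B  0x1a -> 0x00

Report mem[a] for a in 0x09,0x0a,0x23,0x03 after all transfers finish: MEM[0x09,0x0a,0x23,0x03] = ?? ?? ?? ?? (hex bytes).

MEM[0x09,0x0a,0x23,0x03] = c7 78 8a 47

D0: mem[0x10..0x11] <- [1e 47]
D1: mem[0x1e..0x24] <- [51 87 01 c7 78 8a 8e]
D2: mem[0x08..0x0a] <- [01 c7 78]
D3: mem[0x00..0x07] <- [52 b7 1e 47 51 87 01 c7]
query mem[0x09]=0xc7, mem[0x0a]=0x78, mem[0x23]=0x8a, mem[0x03]=0x47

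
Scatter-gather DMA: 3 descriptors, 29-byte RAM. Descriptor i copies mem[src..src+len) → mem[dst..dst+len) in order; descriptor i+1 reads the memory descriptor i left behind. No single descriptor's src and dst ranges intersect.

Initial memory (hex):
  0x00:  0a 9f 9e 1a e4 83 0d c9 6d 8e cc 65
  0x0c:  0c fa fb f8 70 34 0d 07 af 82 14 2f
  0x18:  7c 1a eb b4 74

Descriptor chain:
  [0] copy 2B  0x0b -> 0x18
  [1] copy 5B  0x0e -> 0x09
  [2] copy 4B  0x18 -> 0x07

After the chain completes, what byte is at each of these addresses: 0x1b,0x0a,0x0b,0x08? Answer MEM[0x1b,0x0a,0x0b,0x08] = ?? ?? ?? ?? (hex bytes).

D0: mem[0x18..0x19] <- [65 0c]
D1: mem[0x09..0x0d] <- [fb f8 70 34 0d]
D2: mem[0x07..0x0a] <- [65 0c eb b4]
query mem[0x1b]=0xb4, mem[0x0a]=0xb4, mem[0x0b]=0x70, mem[0x08]=0x0c

MEM[0x1b,0x0a,0x0b,0x08] = b4 b4 70 0c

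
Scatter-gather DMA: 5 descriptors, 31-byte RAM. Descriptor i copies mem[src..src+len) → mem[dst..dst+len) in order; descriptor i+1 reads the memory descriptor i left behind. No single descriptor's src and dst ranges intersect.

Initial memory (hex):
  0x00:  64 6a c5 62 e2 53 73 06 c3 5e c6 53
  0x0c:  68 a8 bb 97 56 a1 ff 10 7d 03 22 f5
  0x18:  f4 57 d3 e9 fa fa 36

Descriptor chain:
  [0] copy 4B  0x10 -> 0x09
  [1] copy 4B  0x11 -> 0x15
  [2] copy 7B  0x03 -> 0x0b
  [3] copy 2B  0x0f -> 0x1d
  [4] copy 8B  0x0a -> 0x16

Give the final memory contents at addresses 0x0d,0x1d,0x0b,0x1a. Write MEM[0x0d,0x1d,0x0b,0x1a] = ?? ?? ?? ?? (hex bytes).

D0: mem[0x09..0x0c] <- [56 a1 ff 10]
D1: mem[0x15..0x18] <- [a1 ff 10 7d]
D2: mem[0x0b..0x11] <- [62 e2 53 73 06 c3 56]
D3: mem[0x1d..0x1e] <- [06 c3]
D4: mem[0x16..0x1d] <- [a1 62 e2 53 73 06 c3 56]
query mem[0x0d]=0x53, mem[0x1d]=0x56, mem[0x0b]=0x62, mem[0x1a]=0x73

MEM[0x0d,0x1d,0x0b,0x1a] = 53 56 62 73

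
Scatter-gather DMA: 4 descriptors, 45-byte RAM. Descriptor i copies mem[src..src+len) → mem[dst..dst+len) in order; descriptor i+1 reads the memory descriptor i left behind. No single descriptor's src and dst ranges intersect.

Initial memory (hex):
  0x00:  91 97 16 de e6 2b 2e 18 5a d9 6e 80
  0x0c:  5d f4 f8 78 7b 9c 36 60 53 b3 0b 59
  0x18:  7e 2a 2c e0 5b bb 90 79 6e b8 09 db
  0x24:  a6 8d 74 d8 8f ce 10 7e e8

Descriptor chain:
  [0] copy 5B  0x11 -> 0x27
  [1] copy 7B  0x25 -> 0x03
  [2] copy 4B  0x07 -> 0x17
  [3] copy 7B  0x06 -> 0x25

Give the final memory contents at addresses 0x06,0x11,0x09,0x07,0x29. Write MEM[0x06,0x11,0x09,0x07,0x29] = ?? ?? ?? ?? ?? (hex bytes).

MEM[0x06,0x11,0x09,0x07,0x29] = 36 9c b3 60 6e

[0] 0x11->0x27 len=5 : 9c 36 60 53 b3
[1] 0x25->0x03 len=7 : 8d 74 9c 36 60 53 b3
[2] 0x07->0x17 len=4 : 60 53 b3 6e
[3] 0x06->0x25 len=7 : 36 60 53 b3 6e 80 5d
query mem[0x06]=0x36, mem[0x11]=0x9c, mem[0x09]=0xb3, mem[0x07]=0x60, mem[0x29]=0x6e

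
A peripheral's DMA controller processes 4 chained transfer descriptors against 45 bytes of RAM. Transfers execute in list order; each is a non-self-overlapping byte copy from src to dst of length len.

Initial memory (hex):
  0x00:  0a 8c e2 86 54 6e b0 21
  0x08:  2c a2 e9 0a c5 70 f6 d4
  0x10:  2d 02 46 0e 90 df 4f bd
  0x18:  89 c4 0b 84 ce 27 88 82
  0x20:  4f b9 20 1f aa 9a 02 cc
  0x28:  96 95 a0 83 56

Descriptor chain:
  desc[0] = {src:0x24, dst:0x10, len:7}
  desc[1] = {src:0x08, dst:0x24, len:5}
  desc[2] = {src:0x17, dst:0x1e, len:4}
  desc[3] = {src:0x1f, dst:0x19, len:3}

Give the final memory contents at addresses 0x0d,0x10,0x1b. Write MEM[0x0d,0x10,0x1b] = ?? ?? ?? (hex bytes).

MEM[0x0d,0x10,0x1b] = 70 aa 0b

D0: mem[0x10..0x16] <- [aa 9a 02 cc 96 95 a0]
D1: mem[0x24..0x28] <- [2c a2 e9 0a c5]
D2: mem[0x1e..0x21] <- [bd 89 c4 0b]
D3: mem[0x19..0x1b] <- [89 c4 0b]
query mem[0x0d]=0x70, mem[0x10]=0xaa, mem[0x1b]=0x0b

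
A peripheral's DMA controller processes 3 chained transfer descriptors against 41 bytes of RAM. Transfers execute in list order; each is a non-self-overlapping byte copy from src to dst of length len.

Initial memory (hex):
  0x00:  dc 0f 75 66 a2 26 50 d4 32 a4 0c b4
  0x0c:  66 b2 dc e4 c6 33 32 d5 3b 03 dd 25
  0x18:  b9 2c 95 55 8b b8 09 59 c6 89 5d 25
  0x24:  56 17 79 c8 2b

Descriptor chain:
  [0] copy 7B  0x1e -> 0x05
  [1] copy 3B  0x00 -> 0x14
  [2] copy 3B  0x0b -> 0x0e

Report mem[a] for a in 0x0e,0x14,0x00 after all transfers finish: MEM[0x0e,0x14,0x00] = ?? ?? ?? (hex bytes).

#0 dst[0x05+7] := {0x09,0x59,0xc6,0x89,0x5d,0x25,0x56}
#1 dst[0x14+3] := {0xdc,0x0f,0x75}
#2 dst[0x0e+3] := {0x56,0x66,0xb2}
query mem[0x0e]=0x56, mem[0x14]=0xdc, mem[0x00]=0xdc

MEM[0x0e,0x14,0x00] = 56 dc dc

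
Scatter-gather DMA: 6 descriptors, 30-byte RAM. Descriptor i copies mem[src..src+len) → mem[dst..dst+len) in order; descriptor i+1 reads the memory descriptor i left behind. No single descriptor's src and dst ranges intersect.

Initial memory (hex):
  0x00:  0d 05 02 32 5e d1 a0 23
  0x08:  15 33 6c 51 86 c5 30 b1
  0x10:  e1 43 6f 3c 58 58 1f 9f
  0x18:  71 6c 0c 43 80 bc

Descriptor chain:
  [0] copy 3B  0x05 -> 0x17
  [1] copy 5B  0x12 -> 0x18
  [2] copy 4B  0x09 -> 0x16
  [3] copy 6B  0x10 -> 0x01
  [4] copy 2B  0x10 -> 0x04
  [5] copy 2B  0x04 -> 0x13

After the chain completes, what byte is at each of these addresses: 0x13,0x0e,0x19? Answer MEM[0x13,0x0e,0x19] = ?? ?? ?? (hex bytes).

#0 dst[0x17+3] := {0xd1,0xa0,0x23}
#1 dst[0x18+5] := {0x6f,0x3c,0x58,0x58,0x1f}
#2 dst[0x16+4] := {0x33,0x6c,0x51,0x86}
#3 dst[0x01+6] := {0xe1,0x43,0x6f,0x3c,0x58,0x58}
#4 dst[0x04+2] := {0xe1,0x43}
#5 dst[0x13+2] := {0xe1,0x43}
query mem[0x13]=0xe1, mem[0x0e]=0x30, mem[0x19]=0x86

MEM[0x13,0x0e,0x19] = e1 30 86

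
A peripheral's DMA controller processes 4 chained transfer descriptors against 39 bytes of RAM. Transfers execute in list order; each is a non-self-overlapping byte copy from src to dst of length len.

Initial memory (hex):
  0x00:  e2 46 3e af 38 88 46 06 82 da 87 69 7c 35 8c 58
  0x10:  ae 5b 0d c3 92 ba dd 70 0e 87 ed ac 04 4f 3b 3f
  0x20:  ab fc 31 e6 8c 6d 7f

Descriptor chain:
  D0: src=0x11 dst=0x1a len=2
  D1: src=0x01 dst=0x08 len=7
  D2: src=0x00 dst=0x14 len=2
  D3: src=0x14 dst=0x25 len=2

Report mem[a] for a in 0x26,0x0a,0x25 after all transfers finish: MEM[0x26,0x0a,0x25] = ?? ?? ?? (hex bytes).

MEM[0x26,0x0a,0x25] = 46 af e2

  after D0: wrote 2B at 0x1a = 5b0d
  after D1: wrote 7B at 0x08 = 463eaf38884606
  after D2: wrote 2B at 0x14 = e246
  after D3: wrote 2B at 0x25 = e246
query mem[0x26]=0x46, mem[0x0a]=0xaf, mem[0x25]=0xe2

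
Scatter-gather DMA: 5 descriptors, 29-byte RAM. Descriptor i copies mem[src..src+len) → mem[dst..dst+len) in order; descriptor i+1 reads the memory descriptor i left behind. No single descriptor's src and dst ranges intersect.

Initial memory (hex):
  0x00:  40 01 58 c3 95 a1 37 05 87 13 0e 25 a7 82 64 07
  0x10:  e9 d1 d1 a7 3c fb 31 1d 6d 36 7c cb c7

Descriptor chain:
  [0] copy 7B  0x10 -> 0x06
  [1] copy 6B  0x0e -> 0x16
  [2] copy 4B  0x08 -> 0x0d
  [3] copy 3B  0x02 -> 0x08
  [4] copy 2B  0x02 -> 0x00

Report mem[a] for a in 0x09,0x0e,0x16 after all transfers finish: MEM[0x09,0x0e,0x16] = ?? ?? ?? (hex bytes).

MEM[0x09,0x0e,0x16] = c3 a7 64

  after D0: wrote 7B at 0x06 = e9d1d1a73cfb31
  after D1: wrote 6B at 0x16 = 6407e9d1d1a7
  after D2: wrote 4B at 0x0d = d1a73cfb
  after D3: wrote 3B at 0x08 = 58c395
  after D4: wrote 2B at 0x00 = 58c3
query mem[0x09]=0xc3, mem[0x0e]=0xa7, mem[0x16]=0x64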